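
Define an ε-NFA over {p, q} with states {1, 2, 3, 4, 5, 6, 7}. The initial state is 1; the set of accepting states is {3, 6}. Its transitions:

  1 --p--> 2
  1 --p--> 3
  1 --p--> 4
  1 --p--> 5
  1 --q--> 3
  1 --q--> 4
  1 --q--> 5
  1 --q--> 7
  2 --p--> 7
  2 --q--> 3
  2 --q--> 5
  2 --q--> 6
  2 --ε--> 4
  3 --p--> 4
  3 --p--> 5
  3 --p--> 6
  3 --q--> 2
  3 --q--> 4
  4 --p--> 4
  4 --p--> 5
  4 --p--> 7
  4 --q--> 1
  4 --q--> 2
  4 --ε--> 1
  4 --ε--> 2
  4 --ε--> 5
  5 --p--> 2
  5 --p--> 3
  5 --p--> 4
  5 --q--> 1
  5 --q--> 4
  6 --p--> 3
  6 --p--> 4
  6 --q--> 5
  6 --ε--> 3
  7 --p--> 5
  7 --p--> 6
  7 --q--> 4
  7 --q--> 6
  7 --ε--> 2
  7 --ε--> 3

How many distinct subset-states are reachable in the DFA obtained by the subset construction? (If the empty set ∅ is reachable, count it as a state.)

4

Start state of the DFA: {1} (ε-closure of the NFA start).
{1} --p--> {1, 2, 3, 4, 5}  [new]
{1} --q--> {1, 2, 3, 4, 5, 7}  [new]
{1, 2, 3, 4, 5} --p--> {1, 2, 3, 4, 5, 6, 7}  [new]
{1, 2, 3, 4, 5} --q--> {1, 2, 3, 4, 5, 6, 7}  [seen]
{1, 2, 3, 4, 5, 7} --p--> {1, 2, 3, 4, 5, 6, 7}  [seen]
{1, 2, 3, 4, 5, 7} --q--> {1, 2, 3, 4, 5, 6, 7}  [seen]
{1, 2, 3, 4, 5, 6, 7} --p--> {1, 2, 3, 4, 5, 6, 7}  [seen]
{1, 2, 3, 4, 5, 6, 7} --q--> {1, 2, 3, 4, 5, 6, 7}  [seen]
Reachable DFA states: {1}, {1, 2, 3, 4, 5}, {1, 2, 3, 4, 5, 7}, {1, 2, 3, 4, 5, 6, 7}.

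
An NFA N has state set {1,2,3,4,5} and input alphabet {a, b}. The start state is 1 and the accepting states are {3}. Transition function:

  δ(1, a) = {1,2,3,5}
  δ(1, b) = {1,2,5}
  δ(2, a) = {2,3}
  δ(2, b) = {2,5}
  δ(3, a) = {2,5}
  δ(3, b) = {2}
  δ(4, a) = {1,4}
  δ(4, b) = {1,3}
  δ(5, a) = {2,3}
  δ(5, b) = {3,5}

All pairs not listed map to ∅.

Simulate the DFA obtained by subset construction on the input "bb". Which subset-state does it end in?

Start: {1}.
δ(1,b) = {1,2,5}.
Union: {1,2,5}.
After b: {1,2,5}.
δ(1,b) = {1,2,5}; δ(2,b) = {2,5}; δ(5,b) = {3,5}.
Union: {1,2,3,5}.
After b: {1,2,3,5}.

{1,2,3,5}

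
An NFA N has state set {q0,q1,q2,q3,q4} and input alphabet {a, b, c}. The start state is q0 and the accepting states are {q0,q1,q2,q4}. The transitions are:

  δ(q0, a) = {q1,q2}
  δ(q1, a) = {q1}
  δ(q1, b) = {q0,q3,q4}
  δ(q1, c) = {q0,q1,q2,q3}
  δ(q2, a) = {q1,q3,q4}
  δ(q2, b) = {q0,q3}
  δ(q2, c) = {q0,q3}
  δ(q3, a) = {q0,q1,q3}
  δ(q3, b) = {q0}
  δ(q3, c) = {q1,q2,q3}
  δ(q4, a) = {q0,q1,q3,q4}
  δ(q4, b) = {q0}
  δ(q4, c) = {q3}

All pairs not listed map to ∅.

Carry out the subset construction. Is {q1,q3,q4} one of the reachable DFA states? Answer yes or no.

Start state of the DFA: {q0}.
{q0} --a--> {q1,q2}  [new]
{q0} --b--> ∅  [new]
{q0} --c--> ∅  [seen]
{q1,q2} --a--> {q1,q3,q4}  [new]
{q1,q2} --b--> {q0,q3,q4}  [new]
{q1,q2} --c--> {q0,q1,q2,q3}  [new]
∅ --a--> ∅  [seen]
∅ --b--> ∅  [seen]
∅ --c--> ∅  [seen]
{q1,q3,q4} --a--> {q0,q1,q3,q4}  [new]
{q1,q3,q4} --b--> {q0,q3,q4}  [seen]
{q1,q3,q4} --c--> {q0,q1,q2,q3}  [seen]
{q0,q3,q4} --a--> {q0,q1,q2,q3,q4}  [new]
{q0,q3,q4} --b--> {q0}  [seen]
{q0,q3,q4} --c--> {q1,q2,q3}  [new]
{q0,q1,q2,q3} --a--> {q0,q1,q2,q3,q4}  [seen]
{q0,q1,q2,q3} --b--> {q0,q3,q4}  [seen]
{q0,q1,q2,q3} --c--> {q0,q1,q2,q3}  [seen]
{q0,q1,q3,q4} --a--> {q0,q1,q2,q3,q4}  [seen]
{q0,q1,q3,q4} --b--> {q0,q3,q4}  [seen]
{q0,q1,q3,q4} --c--> {q0,q1,q2,q3}  [seen]
{q0,q1,q2,q3,q4} --a--> {q0,q1,q2,q3,q4}  [seen]
{q0,q1,q2,q3,q4} --b--> {q0,q3,q4}  [seen]
{q0,q1,q2,q3,q4} --c--> {q0,q1,q2,q3}  [seen]
{q1,q2,q3} --a--> {q0,q1,q3,q4}  [seen]
{q1,q2,q3} --b--> {q0,q3,q4}  [seen]
{q1,q2,q3} --c--> {q0,q1,q2,q3}  [seen]
Reachable DFA states: {q0}, {q1,q2}, ∅, {q1,q3,q4}, {q0,q3,q4}, {q0,q1,q2,q3}, {q0,q1,q3,q4}, {q0,q1,q2,q3,q4}, {q1,q2,q3}.
{q1,q3,q4} is among them.

yes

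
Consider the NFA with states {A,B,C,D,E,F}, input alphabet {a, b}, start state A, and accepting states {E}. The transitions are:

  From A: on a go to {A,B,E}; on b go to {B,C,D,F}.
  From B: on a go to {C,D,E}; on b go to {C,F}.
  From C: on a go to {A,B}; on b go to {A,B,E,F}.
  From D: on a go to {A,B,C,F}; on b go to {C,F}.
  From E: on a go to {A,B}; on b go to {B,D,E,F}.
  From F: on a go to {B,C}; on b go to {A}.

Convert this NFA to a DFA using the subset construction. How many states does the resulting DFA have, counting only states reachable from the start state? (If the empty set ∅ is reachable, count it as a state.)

7

Start state of the DFA: {A}.
{A} --a--> {A,B,E}  [new]
{A} --b--> {B,C,D,F}  [new]
{A,B,E} --a--> {A,B,C,D,E}  [new]
{A,B,E} --b--> {B,C,D,E,F}  [new]
{B,C,D,F} --a--> {A,B,C,D,E,F}  [new]
{B,C,D,F} --b--> {A,B,C,E,F}  [new]
{A,B,C,D,E} --a--> {A,B,C,D,E,F}  [seen]
{A,B,C,D,E} --b--> {A,B,C,D,E,F}  [seen]
{B,C,D,E,F} --a--> {A,B,C,D,E,F}  [seen]
{B,C,D,E,F} --b--> {A,B,C,D,E,F}  [seen]
{A,B,C,D,E,F} --a--> {A,B,C,D,E,F}  [seen]
{A,B,C,D,E,F} --b--> {A,B,C,D,E,F}  [seen]
{A,B,C,E,F} --a--> {A,B,C,D,E}  [seen]
{A,B,C,E,F} --b--> {A,B,C,D,E,F}  [seen]
Reachable DFA states: {A}, {A,B,E}, {B,C,D,F}, {A,B,C,D,E}, {B,C,D,E,F}, {A,B,C,D,E,F}, {A,B,C,E,F}.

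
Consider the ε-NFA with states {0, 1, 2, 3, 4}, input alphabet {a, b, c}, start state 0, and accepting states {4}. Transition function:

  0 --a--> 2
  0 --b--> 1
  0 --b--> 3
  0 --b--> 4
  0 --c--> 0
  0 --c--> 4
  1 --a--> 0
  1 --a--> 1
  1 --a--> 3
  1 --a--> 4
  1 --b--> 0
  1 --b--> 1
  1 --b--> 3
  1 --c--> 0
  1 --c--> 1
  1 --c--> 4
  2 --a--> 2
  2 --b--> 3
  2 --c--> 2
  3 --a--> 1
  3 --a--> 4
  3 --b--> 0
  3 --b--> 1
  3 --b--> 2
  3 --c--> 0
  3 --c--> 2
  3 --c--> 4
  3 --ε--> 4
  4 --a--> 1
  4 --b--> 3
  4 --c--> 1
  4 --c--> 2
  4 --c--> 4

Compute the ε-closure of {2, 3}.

{2, 3, 4}

Begin with {2, 3}.
3 →ε {4}; add 4.
ε-closure = {2, 3, 4}.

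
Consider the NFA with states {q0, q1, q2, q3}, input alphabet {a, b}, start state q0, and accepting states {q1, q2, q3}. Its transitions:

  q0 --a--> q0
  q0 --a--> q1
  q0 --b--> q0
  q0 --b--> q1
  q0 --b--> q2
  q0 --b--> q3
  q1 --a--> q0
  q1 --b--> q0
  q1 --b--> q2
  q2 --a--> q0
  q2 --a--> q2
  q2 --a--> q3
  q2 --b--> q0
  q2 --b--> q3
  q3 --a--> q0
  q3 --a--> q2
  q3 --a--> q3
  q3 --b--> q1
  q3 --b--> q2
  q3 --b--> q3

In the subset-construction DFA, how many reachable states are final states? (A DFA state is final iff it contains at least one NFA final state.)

Start state of the DFA: {q0}.
{q0} --a--> {q0, q1}  [new]
{q0} --b--> {q0, q1, q2, q3}  [new]
{q0, q1} --a--> {q0, q1}  [seen]
{q0, q1} --b--> {q0, q1, q2, q3}  [seen]
{q0, q1, q2, q3} --a--> {q0, q1, q2, q3}  [seen]
{q0, q1, q2, q3} --b--> {q0, q1, q2, q3}  [seen]
Reachable DFA states: {q0}, {q0, q1}, {q0, q1, q2, q3}.
Accepting DFA states (contain an NFA accepting state): {q0, q1}, {q0, q1, q2, q3}.

2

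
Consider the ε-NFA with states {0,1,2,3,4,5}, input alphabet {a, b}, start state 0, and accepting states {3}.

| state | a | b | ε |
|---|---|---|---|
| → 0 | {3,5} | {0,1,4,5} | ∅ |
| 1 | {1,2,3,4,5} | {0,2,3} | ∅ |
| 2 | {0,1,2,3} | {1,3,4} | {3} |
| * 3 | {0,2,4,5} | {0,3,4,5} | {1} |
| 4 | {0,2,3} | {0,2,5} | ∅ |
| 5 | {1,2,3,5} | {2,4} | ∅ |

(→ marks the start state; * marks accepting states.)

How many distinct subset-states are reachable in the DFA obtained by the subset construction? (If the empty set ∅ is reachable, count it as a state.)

4

Start state of the DFA: {0} (ε-closure of the NFA start).
{0} --a--> {1,3,5}  [new]
{0} --b--> {0,1,4,5}  [new]
{1,3,5} --a--> {0,1,2,3,4,5}  [new]
{1,3,5} --b--> {0,1,2,3,4,5}  [seen]
{0,1,4,5} --a--> {0,1,2,3,4,5}  [seen]
{0,1,4,5} --b--> {0,1,2,3,4,5}  [seen]
{0,1,2,3,4,5} --a--> {0,1,2,3,4,5}  [seen]
{0,1,2,3,4,5} --b--> {0,1,2,3,4,5}  [seen]
Reachable DFA states: {0}, {1,3,5}, {0,1,4,5}, {0,1,2,3,4,5}.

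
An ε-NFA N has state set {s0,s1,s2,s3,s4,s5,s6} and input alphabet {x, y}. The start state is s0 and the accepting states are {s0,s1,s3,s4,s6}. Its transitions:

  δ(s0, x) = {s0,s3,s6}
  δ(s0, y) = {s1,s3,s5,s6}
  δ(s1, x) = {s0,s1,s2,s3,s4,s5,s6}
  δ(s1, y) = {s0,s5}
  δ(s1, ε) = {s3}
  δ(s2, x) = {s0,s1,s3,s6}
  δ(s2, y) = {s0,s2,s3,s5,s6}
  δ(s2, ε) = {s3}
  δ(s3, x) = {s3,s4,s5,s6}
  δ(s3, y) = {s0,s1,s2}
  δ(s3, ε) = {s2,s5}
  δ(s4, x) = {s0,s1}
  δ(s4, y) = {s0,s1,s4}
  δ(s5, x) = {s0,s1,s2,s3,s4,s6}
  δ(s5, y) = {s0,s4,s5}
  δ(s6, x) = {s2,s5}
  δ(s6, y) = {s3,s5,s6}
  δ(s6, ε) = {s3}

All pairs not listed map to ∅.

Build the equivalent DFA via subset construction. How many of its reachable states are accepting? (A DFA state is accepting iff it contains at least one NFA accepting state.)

Start state of the DFA: {s0} (ε-closure of the NFA start).
{s0} --x--> {s0,s2,s3,s5,s6}  [new]
{s0} --y--> {s1,s2,s3,s5,s6}  [new]
{s0,s2,s3,s5,s6} --x--> {s0,s1,s2,s3,s4,s5,s6}  [new]
{s0,s2,s3,s5,s6} --y--> {s0,s1,s2,s3,s4,s5,s6}  [seen]
{s1,s2,s3,s5,s6} --x--> {s0,s1,s2,s3,s4,s5,s6}  [seen]
{s1,s2,s3,s5,s6} --y--> {s0,s1,s2,s3,s4,s5,s6}  [seen]
{s0,s1,s2,s3,s4,s5,s6} --x--> {s0,s1,s2,s3,s4,s5,s6}  [seen]
{s0,s1,s2,s3,s4,s5,s6} --y--> {s0,s1,s2,s3,s4,s5,s6}  [seen]
Reachable DFA states: {s0}, {s0,s2,s3,s5,s6}, {s1,s2,s3,s5,s6}, {s0,s1,s2,s3,s4,s5,s6}.
Accepting DFA states (contain an NFA accepting state): {s0}, {s0,s2,s3,s5,s6}, {s1,s2,s3,s5,s6}, {s0,s1,s2,s3,s4,s5,s6}.

4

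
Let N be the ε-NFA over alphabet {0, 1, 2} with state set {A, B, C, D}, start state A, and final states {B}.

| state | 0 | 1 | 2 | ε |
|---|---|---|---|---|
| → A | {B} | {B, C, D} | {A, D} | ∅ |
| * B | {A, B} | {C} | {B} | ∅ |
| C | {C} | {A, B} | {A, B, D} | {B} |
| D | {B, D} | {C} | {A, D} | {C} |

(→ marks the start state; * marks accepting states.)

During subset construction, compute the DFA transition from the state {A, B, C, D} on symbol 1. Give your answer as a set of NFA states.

δ(A,1) = {B, C, D}; δ(B,1) = {C}; δ(C,1) = {A, B}; δ(D,1) = {C}.
Union: {A, B, C, D}.

{A, B, C, D}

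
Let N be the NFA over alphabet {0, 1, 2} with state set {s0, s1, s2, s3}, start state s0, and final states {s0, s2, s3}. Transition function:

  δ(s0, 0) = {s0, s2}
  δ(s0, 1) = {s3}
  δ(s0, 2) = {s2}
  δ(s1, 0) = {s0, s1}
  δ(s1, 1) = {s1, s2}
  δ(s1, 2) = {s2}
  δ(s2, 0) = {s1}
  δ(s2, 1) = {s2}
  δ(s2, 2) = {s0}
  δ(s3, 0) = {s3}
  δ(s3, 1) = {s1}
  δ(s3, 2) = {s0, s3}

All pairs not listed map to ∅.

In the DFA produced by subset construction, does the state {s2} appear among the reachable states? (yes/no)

Start state of the DFA: {s0}.
{s0} --0--> {s0, s2}  [new]
{s0} --1--> {s3}  [new]
{s0} --2--> {s2}  [new]
{s0, s2} --0--> {s0, s1, s2}  [new]
{s0, s2} --1--> {s2, s3}  [new]
{s0, s2} --2--> {s0, s2}  [seen]
{s3} --0--> {s3}  [seen]
{s3} --1--> {s1}  [new]
{s3} --2--> {s0, s3}  [new]
{s2} --0--> {s1}  [seen]
{s2} --1--> {s2}  [seen]
{s2} --2--> {s0}  [seen]
{s0, s1, s2} --0--> {s0, s1, s2}  [seen]
{s0, s1, s2} --1--> {s1, s2, s3}  [new]
{s0, s1, s2} --2--> {s0, s2}  [seen]
{s2, s3} --0--> {s1, s3}  [new]
{s2, s3} --1--> {s1, s2}  [new]
{s2, s3} --2--> {s0, s3}  [seen]
{s1} --0--> {s0, s1}  [new]
{s1} --1--> {s1, s2}  [seen]
{s1} --2--> {s2}  [seen]
{s0, s3} --0--> {s0, s2, s3}  [new]
{s0, s3} --1--> {s1, s3}  [seen]
{s0, s3} --2--> {s0, s2, s3}  [seen]
{s1, s2, s3} --0--> {s0, s1, s3}  [new]
{s1, s2, s3} --1--> {s1, s2}  [seen]
{s1, s2, s3} --2--> {s0, s2, s3}  [seen]
{s1, s3} --0--> {s0, s1, s3}  [seen]
{s1, s3} --1--> {s1, s2}  [seen]
{s1, s3} --2--> {s0, s2, s3}  [seen]
{s1, s2} --0--> {s0, s1}  [seen]
{s1, s2} --1--> {s1, s2}  [seen]
{s1, s2} --2--> {s0, s2}  [seen]
{s0, s1} --0--> {s0, s1, s2}  [seen]
{s0, s1} --1--> {s1, s2, s3}  [seen]
{s0, s1} --2--> {s2}  [seen]
{s0, s2, s3} --0--> {s0, s1, s2, s3}  [new]
{s0, s2, s3} --1--> {s1, s2, s3}  [seen]
{s0, s2, s3} --2--> {s0, s2, s3}  [seen]
{s0, s1, s3} --0--> {s0, s1, s2, s3}  [seen]
{s0, s1, s3} --1--> {s1, s2, s3}  [seen]
{s0, s1, s3} --2--> {s0, s2, s3}  [seen]
{s0, s1, s2, s3} --0--> {s0, s1, s2, s3}  [seen]
{s0, s1, s2, s3} --1--> {s1, s2, s3}  [seen]
{s0, s1, s2, s3} --2--> {s0, s2, s3}  [seen]
Reachable DFA states: {s0}, {s0, s2}, {s3}, {s2}, {s0, s1, s2}, {s2, s3}, {s1}, {s0, s3}, {s1, s2, s3}, {s1, s3}, {s1, s2}, {s0, s1}, {s0, s2, s3}, {s0, s1, s3}, {s0, s1, s2, s3}.
{s2} is among them.

yes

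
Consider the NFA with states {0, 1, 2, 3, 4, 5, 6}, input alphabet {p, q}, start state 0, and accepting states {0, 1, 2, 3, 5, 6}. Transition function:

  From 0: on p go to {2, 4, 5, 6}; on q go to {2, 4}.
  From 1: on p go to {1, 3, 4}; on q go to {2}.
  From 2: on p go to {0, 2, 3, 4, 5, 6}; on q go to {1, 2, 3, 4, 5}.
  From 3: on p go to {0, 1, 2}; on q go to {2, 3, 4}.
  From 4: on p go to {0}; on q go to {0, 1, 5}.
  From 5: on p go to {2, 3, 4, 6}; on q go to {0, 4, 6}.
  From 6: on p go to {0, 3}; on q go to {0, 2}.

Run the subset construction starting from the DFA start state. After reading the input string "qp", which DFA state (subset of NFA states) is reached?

{0, 2, 3, 4, 5, 6}

Start: {0}.
δ(0,q) = {2, 4}.
Union: {2, 4}.
After q: {2, 4}.
δ(2,p) = {0, 2, 3, 4, 5, 6}; δ(4,p) = {0}.
Union: {0, 2, 3, 4, 5, 6}.
After p: {0, 2, 3, 4, 5, 6}.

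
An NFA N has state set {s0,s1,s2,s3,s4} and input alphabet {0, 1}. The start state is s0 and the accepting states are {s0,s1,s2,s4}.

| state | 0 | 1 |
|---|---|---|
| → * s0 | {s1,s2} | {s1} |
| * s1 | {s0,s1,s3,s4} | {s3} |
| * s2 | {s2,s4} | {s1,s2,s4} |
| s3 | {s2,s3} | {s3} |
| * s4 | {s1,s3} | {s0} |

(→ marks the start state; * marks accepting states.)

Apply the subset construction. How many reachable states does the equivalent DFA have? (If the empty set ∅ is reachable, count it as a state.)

Start state of the DFA: {s0}.
{s0} --0--> {s1,s2}  [new]
{s0} --1--> {s1}  [new]
{s1,s2} --0--> {s0,s1,s2,s3,s4}  [new]
{s1,s2} --1--> {s1,s2,s3,s4}  [new]
{s1} --0--> {s0,s1,s3,s4}  [new]
{s1} --1--> {s3}  [new]
{s0,s1,s2,s3,s4} --0--> {s0,s1,s2,s3,s4}  [seen]
{s0,s1,s2,s3,s4} --1--> {s0,s1,s2,s3,s4}  [seen]
{s1,s2,s3,s4} --0--> {s0,s1,s2,s3,s4}  [seen]
{s1,s2,s3,s4} --1--> {s0,s1,s2,s3,s4}  [seen]
{s0,s1,s3,s4} --0--> {s0,s1,s2,s3,s4}  [seen]
{s0,s1,s3,s4} --1--> {s0,s1,s3}  [new]
{s3} --0--> {s2,s3}  [new]
{s3} --1--> {s3}  [seen]
{s0,s1,s3} --0--> {s0,s1,s2,s3,s4}  [seen]
{s0,s1,s3} --1--> {s1,s3}  [new]
{s2,s3} --0--> {s2,s3,s4}  [new]
{s2,s3} --1--> {s1,s2,s3,s4}  [seen]
{s1,s3} --0--> {s0,s1,s2,s3,s4}  [seen]
{s1,s3} --1--> {s3}  [seen]
{s2,s3,s4} --0--> {s1,s2,s3,s4}  [seen]
{s2,s3,s4} --1--> {s0,s1,s2,s3,s4}  [seen]
Reachable DFA states: {s0}, {s1,s2}, {s1}, {s0,s1,s2,s3,s4}, {s1,s2,s3,s4}, {s0,s1,s3,s4}, {s3}, {s0,s1,s3}, {s2,s3}, {s1,s3}, {s2,s3,s4}.

11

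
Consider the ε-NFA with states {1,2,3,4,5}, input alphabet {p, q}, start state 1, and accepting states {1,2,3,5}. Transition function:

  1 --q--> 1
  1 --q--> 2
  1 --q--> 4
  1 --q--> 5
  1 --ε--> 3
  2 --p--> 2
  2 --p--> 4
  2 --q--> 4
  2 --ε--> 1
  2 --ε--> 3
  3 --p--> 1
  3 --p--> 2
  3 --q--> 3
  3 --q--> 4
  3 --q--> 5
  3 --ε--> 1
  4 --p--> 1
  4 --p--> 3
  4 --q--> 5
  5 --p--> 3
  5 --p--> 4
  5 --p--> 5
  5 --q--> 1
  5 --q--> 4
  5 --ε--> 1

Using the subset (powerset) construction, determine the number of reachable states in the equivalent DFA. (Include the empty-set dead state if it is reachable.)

4

Start state of the DFA: {1,3} (ε-closure of the NFA start).
{1,3} --p--> {1,2,3}  [new]
{1,3} --q--> {1,2,3,4,5}  [new]
{1,2,3} --p--> {1,2,3,4}  [new]
{1,2,3} --q--> {1,2,3,4,5}  [seen]
{1,2,3,4,5} --p--> {1,2,3,4,5}  [seen]
{1,2,3,4,5} --q--> {1,2,3,4,5}  [seen]
{1,2,3,4} --p--> {1,2,3,4}  [seen]
{1,2,3,4} --q--> {1,2,3,4,5}  [seen]
Reachable DFA states: {1,3}, {1,2,3}, {1,2,3,4,5}, {1,2,3,4}.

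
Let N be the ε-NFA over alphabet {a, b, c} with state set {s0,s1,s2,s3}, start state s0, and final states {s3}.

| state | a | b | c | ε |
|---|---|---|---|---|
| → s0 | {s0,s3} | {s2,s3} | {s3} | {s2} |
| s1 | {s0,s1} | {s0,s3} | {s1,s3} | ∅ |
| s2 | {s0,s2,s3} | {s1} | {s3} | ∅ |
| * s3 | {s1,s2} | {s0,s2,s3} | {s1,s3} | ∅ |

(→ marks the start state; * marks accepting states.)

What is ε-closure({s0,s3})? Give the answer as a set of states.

Begin with {s0,s3}.
s0 →ε {s2}; add s2.
ε-closure = {s0,s2,s3}.

{s0,s2,s3}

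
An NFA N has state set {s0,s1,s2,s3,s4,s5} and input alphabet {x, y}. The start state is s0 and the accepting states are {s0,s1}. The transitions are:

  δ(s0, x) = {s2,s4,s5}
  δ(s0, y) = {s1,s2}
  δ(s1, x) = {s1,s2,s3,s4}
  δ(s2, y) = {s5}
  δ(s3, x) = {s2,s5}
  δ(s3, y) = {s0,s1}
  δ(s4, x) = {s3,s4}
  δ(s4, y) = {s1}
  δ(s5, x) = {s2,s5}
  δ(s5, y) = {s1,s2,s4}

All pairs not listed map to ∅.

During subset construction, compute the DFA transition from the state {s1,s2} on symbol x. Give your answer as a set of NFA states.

{s1,s2,s3,s4}

δ(s1,x) = {s1,s2,s3,s4}; δ(s2,x) = ∅.
Union: {s1,s2,s3,s4}.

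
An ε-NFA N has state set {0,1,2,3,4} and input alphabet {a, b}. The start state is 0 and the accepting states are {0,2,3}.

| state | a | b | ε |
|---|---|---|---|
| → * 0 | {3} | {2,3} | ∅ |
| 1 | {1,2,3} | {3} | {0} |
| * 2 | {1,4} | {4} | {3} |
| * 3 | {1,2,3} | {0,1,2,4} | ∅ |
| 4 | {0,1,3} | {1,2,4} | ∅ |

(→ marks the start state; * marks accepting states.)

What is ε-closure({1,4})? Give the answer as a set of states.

{0,1,4}

Begin with {1,4}.
1 →ε {0}; add 0.
ε-closure = {0,1,4}.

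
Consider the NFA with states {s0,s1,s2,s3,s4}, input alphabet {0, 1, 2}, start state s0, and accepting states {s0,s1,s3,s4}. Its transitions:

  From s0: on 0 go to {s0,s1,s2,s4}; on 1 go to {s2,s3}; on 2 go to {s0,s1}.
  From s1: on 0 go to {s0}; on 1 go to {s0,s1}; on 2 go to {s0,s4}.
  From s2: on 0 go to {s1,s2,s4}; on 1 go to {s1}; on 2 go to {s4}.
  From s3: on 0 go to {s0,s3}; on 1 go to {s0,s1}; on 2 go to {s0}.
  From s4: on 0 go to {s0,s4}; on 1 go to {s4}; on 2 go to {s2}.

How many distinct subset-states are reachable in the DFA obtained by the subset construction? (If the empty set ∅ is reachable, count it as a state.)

12

Start state of the DFA: {s0}.
{s0} --0--> {s0,s1,s2,s4}  [new]
{s0} --1--> {s2,s3}  [new]
{s0} --2--> {s0,s1}  [new]
{s0,s1,s2,s4} --0--> {s0,s1,s2,s4}  [seen]
{s0,s1,s2,s4} --1--> {s0,s1,s2,s3,s4}  [new]
{s0,s1,s2,s4} --2--> {s0,s1,s2,s4}  [seen]
{s2,s3} --0--> {s0,s1,s2,s3,s4}  [seen]
{s2,s3} --1--> {s0,s1}  [seen]
{s2,s3} --2--> {s0,s4}  [new]
{s0,s1} --0--> {s0,s1,s2,s4}  [seen]
{s0,s1} --1--> {s0,s1,s2,s3}  [new]
{s0,s1} --2--> {s0,s1,s4}  [new]
{s0,s1,s2,s3,s4} --0--> {s0,s1,s2,s3,s4}  [seen]
{s0,s1,s2,s3,s4} --1--> {s0,s1,s2,s3,s4}  [seen]
{s0,s1,s2,s3,s4} --2--> {s0,s1,s2,s4}  [seen]
{s0,s4} --0--> {s0,s1,s2,s4}  [seen]
{s0,s4} --1--> {s2,s3,s4}  [new]
{s0,s4} --2--> {s0,s1,s2}  [new]
{s0,s1,s2,s3} --0--> {s0,s1,s2,s3,s4}  [seen]
{s0,s1,s2,s3} --1--> {s0,s1,s2,s3}  [seen]
{s0,s1,s2,s3} --2--> {s0,s1,s4}  [seen]
{s0,s1,s4} --0--> {s0,s1,s2,s4}  [seen]
{s0,s1,s4} --1--> {s0,s1,s2,s3,s4}  [seen]
{s0,s1,s4} --2--> {s0,s1,s2,s4}  [seen]
{s2,s3,s4} --0--> {s0,s1,s2,s3,s4}  [seen]
{s2,s3,s4} --1--> {s0,s1,s4}  [seen]
{s2,s3,s4} --2--> {s0,s2,s4}  [new]
{s0,s1,s2} --0--> {s0,s1,s2,s4}  [seen]
{s0,s1,s2} --1--> {s0,s1,s2,s3}  [seen]
{s0,s1,s2} --2--> {s0,s1,s4}  [seen]
{s0,s2,s4} --0--> {s0,s1,s2,s4}  [seen]
{s0,s2,s4} --1--> {s1,s2,s3,s4}  [new]
{s0,s2,s4} --2--> {s0,s1,s2,s4}  [seen]
{s1,s2,s3,s4} --0--> {s0,s1,s2,s3,s4}  [seen]
{s1,s2,s3,s4} --1--> {s0,s1,s4}  [seen]
{s1,s2,s3,s4} --2--> {s0,s2,s4}  [seen]
Reachable DFA states: {s0}, {s0,s1,s2,s4}, {s2,s3}, {s0,s1}, {s0,s1,s2,s3,s4}, {s0,s4}, {s0,s1,s2,s3}, {s0,s1,s4}, {s2,s3,s4}, {s0,s1,s2}, {s0,s2,s4}, {s1,s2,s3,s4}.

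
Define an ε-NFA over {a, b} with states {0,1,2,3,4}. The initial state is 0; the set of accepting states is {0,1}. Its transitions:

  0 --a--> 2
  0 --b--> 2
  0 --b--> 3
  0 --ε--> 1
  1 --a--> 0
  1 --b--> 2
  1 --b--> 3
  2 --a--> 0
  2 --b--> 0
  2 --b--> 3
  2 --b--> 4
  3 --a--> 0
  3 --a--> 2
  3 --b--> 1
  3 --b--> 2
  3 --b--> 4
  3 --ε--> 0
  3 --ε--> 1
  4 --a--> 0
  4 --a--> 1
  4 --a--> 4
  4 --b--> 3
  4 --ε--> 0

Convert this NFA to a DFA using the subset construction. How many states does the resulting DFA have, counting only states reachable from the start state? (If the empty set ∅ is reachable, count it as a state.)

5

Start state of the DFA: {0,1} (ε-closure of the NFA start).
{0,1} --a--> {0,1,2}  [new]
{0,1} --b--> {0,1,2,3}  [new]
{0,1,2} --a--> {0,1,2}  [seen]
{0,1,2} --b--> {0,1,2,3,4}  [new]
{0,1,2,3} --a--> {0,1,2}  [seen]
{0,1,2,3} --b--> {0,1,2,3,4}  [seen]
{0,1,2,3,4} --a--> {0,1,2,4}  [new]
{0,1,2,3,4} --b--> {0,1,2,3,4}  [seen]
{0,1,2,4} --a--> {0,1,2,4}  [seen]
{0,1,2,4} --b--> {0,1,2,3,4}  [seen]
Reachable DFA states: {0,1}, {0,1,2}, {0,1,2,3}, {0,1,2,3,4}, {0,1,2,4}.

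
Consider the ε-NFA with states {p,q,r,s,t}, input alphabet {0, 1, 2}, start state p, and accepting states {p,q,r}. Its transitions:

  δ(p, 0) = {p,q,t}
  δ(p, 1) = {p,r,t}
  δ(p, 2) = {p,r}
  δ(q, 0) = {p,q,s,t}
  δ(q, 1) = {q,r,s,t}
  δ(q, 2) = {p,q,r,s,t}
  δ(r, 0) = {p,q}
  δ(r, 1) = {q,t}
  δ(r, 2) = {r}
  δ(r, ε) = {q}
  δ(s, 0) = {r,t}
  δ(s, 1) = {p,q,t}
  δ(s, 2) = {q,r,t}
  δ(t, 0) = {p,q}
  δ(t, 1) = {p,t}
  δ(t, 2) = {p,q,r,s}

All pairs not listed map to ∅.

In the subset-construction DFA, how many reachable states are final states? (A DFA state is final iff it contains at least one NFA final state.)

6

Start state of the DFA: {p} (ε-closure of the NFA start).
{p} --0--> {p,q,t}  [new]
{p} --1--> {p,q,r,t}  [new]
{p} --2--> {p,q,r}  [new]
{p,q,t} --0--> {p,q,s,t}  [new]
{p,q,t} --1--> {p,q,r,s,t}  [new]
{p,q,t} --2--> {p,q,r,s,t}  [seen]
{p,q,r,t} --0--> {p,q,s,t}  [seen]
{p,q,r,t} --1--> {p,q,r,s,t}  [seen]
{p,q,r,t} --2--> {p,q,r,s,t}  [seen]
{p,q,r} --0--> {p,q,s,t}  [seen]
{p,q,r} --1--> {p,q,r,s,t}  [seen]
{p,q,r} --2--> {p,q,r,s,t}  [seen]
{p,q,s,t} --0--> {p,q,r,s,t}  [seen]
{p,q,s,t} --1--> {p,q,r,s,t}  [seen]
{p,q,s,t} --2--> {p,q,r,s,t}  [seen]
{p,q,r,s,t} --0--> {p,q,r,s,t}  [seen]
{p,q,r,s,t} --1--> {p,q,r,s,t}  [seen]
{p,q,r,s,t} --2--> {p,q,r,s,t}  [seen]
Reachable DFA states: {p}, {p,q,t}, {p,q,r,t}, {p,q,r}, {p,q,s,t}, {p,q,r,s,t}.
Accepting DFA states (contain an NFA accepting state): {p}, {p,q,t}, {p,q,r,t}, {p,q,r}, {p,q,s,t}, {p,q,r,s,t}.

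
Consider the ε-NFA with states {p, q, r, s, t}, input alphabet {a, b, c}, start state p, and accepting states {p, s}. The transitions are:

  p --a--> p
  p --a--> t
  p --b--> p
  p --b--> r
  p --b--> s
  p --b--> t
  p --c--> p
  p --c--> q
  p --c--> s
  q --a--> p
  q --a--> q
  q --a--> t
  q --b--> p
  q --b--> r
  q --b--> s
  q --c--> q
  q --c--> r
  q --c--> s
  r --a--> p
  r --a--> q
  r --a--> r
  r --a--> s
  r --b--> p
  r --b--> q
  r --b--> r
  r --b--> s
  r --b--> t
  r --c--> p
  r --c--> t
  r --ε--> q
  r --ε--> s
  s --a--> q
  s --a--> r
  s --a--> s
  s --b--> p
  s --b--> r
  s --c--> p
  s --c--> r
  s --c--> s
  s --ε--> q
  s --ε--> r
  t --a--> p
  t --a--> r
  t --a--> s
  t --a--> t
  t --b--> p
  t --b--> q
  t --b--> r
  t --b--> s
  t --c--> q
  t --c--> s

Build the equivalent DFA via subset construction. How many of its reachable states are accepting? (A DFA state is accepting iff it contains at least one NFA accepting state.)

4

Start state of the DFA: {p} (ε-closure of the NFA start).
{p} --a--> {p, t}  [new]
{p} --b--> {p, q, r, s, t}  [new]
{p} --c--> {p, q, r, s}  [new]
{p, t} --a--> {p, q, r, s, t}  [seen]
{p, t} --b--> {p, q, r, s, t}  [seen]
{p, t} --c--> {p, q, r, s}  [seen]
{p, q, r, s, t} --a--> {p, q, r, s, t}  [seen]
{p, q, r, s, t} --b--> {p, q, r, s, t}  [seen]
{p, q, r, s, t} --c--> {p, q, r, s, t}  [seen]
{p, q, r, s} --a--> {p, q, r, s, t}  [seen]
{p, q, r, s} --b--> {p, q, r, s, t}  [seen]
{p, q, r, s} --c--> {p, q, r, s, t}  [seen]
Reachable DFA states: {p}, {p, t}, {p, q, r, s, t}, {p, q, r, s}.
Accepting DFA states (contain an NFA accepting state): {p}, {p, t}, {p, q, r, s, t}, {p, q, r, s}.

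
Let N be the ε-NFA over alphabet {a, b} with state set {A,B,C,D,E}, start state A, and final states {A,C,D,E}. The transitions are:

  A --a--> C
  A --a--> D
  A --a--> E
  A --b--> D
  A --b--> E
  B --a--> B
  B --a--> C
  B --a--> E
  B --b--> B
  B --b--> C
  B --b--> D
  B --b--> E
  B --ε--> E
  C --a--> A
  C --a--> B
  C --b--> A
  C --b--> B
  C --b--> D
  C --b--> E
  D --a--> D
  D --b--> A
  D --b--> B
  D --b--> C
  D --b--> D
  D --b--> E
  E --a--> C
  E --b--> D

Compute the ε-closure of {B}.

Begin with {B}.
B →ε {E}; add E.
ε-closure = {B,E}.

{B,E}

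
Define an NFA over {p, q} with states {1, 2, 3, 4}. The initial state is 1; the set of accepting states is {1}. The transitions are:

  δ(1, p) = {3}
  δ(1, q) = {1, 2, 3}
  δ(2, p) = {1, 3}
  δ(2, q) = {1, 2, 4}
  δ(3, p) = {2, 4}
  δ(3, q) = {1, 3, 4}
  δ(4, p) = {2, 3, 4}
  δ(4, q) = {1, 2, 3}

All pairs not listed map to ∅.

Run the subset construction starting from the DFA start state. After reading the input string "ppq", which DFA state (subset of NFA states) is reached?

{1, 2, 3, 4}

Start: {1}.
δ(1,p) = {3}.
Union: {3}.
After p: {3}.
δ(3,p) = {2, 4}.
Union: {2, 4}.
After p: {2, 4}.
δ(2,q) = {1, 2, 4}; δ(4,q) = {1, 2, 3}.
Union: {1, 2, 3, 4}.
After q: {1, 2, 3, 4}.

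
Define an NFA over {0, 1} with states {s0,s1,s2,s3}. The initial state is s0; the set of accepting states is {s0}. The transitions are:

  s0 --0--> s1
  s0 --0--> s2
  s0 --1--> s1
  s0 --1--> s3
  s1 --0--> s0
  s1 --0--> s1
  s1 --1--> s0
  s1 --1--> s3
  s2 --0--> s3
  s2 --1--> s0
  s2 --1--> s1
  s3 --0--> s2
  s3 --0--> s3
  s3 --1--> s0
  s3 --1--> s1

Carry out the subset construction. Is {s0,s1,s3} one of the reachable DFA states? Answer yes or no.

Start state of the DFA: {s0}.
{s0} --0--> {s1,s2}  [new]
{s0} --1--> {s1,s3}  [new]
{s1,s2} --0--> {s0,s1,s3}  [new]
{s1,s2} --1--> {s0,s1,s3}  [seen]
{s1,s3} --0--> {s0,s1,s2,s3}  [new]
{s1,s3} --1--> {s0,s1,s3}  [seen]
{s0,s1,s3} --0--> {s0,s1,s2,s3}  [seen]
{s0,s1,s3} --1--> {s0,s1,s3}  [seen]
{s0,s1,s2,s3} --0--> {s0,s1,s2,s3}  [seen]
{s0,s1,s2,s3} --1--> {s0,s1,s3}  [seen]
Reachable DFA states: {s0}, {s1,s2}, {s1,s3}, {s0,s1,s3}, {s0,s1,s2,s3}.
{s0,s1,s3} is among them.

yes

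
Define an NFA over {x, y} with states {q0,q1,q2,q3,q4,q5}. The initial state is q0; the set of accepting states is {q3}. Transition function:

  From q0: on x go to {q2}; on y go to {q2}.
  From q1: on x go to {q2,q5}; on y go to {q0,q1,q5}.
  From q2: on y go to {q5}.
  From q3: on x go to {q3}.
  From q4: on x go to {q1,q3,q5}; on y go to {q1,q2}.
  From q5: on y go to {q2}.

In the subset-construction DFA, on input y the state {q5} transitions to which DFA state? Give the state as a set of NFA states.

{q2}

δ(q5,y) = {q2}.
Union: {q2}.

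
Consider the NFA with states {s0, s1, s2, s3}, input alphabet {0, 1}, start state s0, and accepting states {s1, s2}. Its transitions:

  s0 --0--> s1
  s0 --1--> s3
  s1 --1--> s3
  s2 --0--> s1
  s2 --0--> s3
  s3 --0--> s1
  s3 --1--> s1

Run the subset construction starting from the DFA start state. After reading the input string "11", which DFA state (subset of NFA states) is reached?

Start: {s0}.
δ(s0,1) = {s3}.
Union: {s3}.
After 1: {s3}.
δ(s3,1) = {s1}.
Union: {s1}.
After 1: {s1}.

{s1}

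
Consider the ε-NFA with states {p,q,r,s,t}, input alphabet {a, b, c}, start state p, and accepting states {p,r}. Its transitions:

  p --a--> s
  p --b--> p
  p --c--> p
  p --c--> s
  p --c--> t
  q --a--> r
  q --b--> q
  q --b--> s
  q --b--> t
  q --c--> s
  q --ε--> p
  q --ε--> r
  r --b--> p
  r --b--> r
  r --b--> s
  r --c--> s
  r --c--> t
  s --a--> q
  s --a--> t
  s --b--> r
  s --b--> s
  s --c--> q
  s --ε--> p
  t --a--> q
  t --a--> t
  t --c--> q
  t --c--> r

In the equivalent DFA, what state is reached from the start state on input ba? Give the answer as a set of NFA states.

{p,s}

Start: {p}.
δ(p,b) = {p}.
Union: {p}.
After b: {p}.
δ(p,a) = {s}.
Union: {s}.
ε-closure gives {p,s}.
After a: {p,s}.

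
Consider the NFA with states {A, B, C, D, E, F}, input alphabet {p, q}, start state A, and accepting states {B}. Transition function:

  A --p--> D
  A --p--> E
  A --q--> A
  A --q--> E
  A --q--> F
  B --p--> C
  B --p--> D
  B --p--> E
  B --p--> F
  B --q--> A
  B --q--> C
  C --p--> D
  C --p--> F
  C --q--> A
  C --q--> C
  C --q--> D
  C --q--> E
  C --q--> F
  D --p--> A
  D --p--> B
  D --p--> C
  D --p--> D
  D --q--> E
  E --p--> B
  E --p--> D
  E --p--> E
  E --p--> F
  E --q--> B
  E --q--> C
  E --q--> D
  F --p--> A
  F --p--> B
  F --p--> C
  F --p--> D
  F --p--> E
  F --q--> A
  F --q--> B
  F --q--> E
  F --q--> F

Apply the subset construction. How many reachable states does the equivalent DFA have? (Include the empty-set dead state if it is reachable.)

Start state of the DFA: {A}.
{A} --p--> {D, E}  [new]
{A} --q--> {A, E, F}  [new]
{D, E} --p--> {A, B, C, D, E, F}  [new]
{D, E} --q--> {B, C, D, E}  [new]
{A, E, F} --p--> {A, B, C, D, E, F}  [seen]
{A, E, F} --q--> {A, B, C, D, E, F}  [seen]
{A, B, C, D, E, F} --p--> {A, B, C, D, E, F}  [seen]
{A, B, C, D, E, F} --q--> {A, B, C, D, E, F}  [seen]
{B, C, D, E} --p--> {A, B, C, D, E, F}  [seen]
{B, C, D, E} --q--> {A, B, C, D, E, F}  [seen]
Reachable DFA states: {A}, {D, E}, {A, E, F}, {A, B, C, D, E, F}, {B, C, D, E}.

5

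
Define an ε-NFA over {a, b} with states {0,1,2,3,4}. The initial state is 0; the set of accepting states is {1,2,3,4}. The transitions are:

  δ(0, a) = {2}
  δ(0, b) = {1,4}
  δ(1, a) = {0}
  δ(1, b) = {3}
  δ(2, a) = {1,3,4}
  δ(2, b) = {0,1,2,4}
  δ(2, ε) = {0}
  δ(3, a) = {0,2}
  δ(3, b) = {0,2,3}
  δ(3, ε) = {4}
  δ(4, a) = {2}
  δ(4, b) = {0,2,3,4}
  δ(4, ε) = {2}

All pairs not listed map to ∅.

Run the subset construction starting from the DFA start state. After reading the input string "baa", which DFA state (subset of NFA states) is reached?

Start: {0}.
δ(0,b) = {1,4}.
Union: {1,4}.
ε-closure gives {0,1,2,4}.
After b: {0,1,2,4}.
δ(0,a) = {2}; δ(1,a) = {0}; δ(2,a) = {1,3,4}; δ(4,a) = {2}.
Union: {0,1,2,3,4}.
After a: {0,1,2,3,4}.
δ(0,a) = {2}; δ(1,a) = {0}; δ(2,a) = {1,3,4}; δ(3,a) = {0,2}; δ(4,a) = {2}.
Union: {0,1,2,3,4}.
After a: {0,1,2,3,4}.

{0,1,2,3,4}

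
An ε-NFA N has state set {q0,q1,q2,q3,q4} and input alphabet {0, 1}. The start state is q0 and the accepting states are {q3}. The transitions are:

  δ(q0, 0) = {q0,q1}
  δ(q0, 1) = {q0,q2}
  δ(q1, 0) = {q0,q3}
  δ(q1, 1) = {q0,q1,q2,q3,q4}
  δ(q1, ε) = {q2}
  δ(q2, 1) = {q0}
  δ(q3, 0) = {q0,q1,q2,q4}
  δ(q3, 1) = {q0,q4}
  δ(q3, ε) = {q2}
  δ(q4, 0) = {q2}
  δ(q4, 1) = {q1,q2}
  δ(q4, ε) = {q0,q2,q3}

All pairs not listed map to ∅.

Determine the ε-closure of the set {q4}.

{q0,q2,q3,q4}

Begin with {q4}.
q4 →ε {q0,q2,q3}; add q0, q2, q3.
ε-closure = {q0,q2,q3,q4}.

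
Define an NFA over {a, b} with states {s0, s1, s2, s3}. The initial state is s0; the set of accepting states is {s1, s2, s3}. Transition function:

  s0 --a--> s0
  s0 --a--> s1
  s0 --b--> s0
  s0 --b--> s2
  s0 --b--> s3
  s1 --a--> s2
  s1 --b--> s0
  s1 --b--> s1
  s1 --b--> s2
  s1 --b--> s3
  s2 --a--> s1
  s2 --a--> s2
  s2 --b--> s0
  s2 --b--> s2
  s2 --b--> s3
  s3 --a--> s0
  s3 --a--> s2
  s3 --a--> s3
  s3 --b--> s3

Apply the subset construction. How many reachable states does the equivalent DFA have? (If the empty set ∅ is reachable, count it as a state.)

5

Start state of the DFA: {s0}.
{s0} --a--> {s0, s1}  [new]
{s0} --b--> {s0, s2, s3}  [new]
{s0, s1} --a--> {s0, s1, s2}  [new]
{s0, s1} --b--> {s0, s1, s2, s3}  [new]
{s0, s2, s3} --a--> {s0, s1, s2, s3}  [seen]
{s0, s2, s3} --b--> {s0, s2, s3}  [seen]
{s0, s1, s2} --a--> {s0, s1, s2}  [seen]
{s0, s1, s2} --b--> {s0, s1, s2, s3}  [seen]
{s0, s1, s2, s3} --a--> {s0, s1, s2, s3}  [seen]
{s0, s1, s2, s3} --b--> {s0, s1, s2, s3}  [seen]
Reachable DFA states: {s0}, {s0, s1}, {s0, s2, s3}, {s0, s1, s2}, {s0, s1, s2, s3}.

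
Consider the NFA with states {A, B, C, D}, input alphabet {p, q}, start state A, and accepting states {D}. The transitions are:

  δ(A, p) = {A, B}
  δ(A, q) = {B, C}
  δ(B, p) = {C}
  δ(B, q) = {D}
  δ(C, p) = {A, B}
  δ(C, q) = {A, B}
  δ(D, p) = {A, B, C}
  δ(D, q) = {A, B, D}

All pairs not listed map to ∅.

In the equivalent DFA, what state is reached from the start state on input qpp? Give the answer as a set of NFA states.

{A, B, C}

Start: {A}.
δ(A,q) = {B, C}.
Union: {B, C}.
After q: {B, C}.
δ(B,p) = {C}; δ(C,p) = {A, B}.
Union: {A, B, C}.
After p: {A, B, C}.
δ(A,p) = {A, B}; δ(B,p) = {C}; δ(C,p) = {A, B}.
Union: {A, B, C}.
After p: {A, B, C}.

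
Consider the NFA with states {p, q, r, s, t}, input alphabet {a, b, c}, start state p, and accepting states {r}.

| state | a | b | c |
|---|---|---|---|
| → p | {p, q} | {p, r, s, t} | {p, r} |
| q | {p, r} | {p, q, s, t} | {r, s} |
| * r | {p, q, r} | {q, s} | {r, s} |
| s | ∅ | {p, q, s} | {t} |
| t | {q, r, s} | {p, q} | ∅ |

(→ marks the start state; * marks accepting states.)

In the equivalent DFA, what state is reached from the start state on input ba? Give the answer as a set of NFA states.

Start: {p}.
δ(p,b) = {p, r, s, t}.
Union: {p, r, s, t}.
After b: {p, r, s, t}.
δ(p,a) = {p, q}; δ(r,a) = {p, q, r}; δ(s,a) = ∅; δ(t,a) = {q, r, s}.
Union: {p, q, r, s}.
After a: {p, q, r, s}.

{p, q, r, s}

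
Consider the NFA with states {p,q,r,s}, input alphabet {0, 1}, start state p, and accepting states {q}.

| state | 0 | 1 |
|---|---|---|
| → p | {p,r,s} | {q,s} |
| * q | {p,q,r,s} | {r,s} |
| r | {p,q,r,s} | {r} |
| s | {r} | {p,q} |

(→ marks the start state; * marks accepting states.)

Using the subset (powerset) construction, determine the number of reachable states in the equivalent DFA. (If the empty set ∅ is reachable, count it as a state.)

Start state of the DFA: {p}.
{p} --0--> {p,r,s}  [new]
{p} --1--> {q,s}  [new]
{p,r,s} --0--> {p,q,r,s}  [new]
{p,r,s} --1--> {p,q,r,s}  [seen]
{q,s} --0--> {p,q,r,s}  [seen]
{q,s} --1--> {p,q,r,s}  [seen]
{p,q,r,s} --0--> {p,q,r,s}  [seen]
{p,q,r,s} --1--> {p,q,r,s}  [seen]
Reachable DFA states: {p}, {p,r,s}, {q,s}, {p,q,r,s}.

4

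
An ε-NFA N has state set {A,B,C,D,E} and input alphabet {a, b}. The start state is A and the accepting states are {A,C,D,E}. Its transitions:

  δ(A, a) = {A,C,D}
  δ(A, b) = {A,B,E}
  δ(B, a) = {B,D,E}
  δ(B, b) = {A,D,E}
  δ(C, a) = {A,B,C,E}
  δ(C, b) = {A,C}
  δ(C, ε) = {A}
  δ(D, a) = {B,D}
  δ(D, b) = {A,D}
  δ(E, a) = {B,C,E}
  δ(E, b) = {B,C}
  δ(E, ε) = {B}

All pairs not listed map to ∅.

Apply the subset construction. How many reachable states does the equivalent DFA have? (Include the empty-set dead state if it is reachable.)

Start state of the DFA: {A} (ε-closure of the NFA start).
{A} --a--> {A,C,D}  [new]
{A} --b--> {A,B,E}  [new]
{A,C,D} --a--> {A,B,C,D,E}  [new]
{A,C,D} --b--> {A,B,C,D,E}  [seen]
{A,B,E} --a--> {A,B,C,D,E}  [seen]
{A,B,E} --b--> {A,B,C,D,E}  [seen]
{A,B,C,D,E} --a--> {A,B,C,D,E}  [seen]
{A,B,C,D,E} --b--> {A,B,C,D,E}  [seen]
Reachable DFA states: {A}, {A,C,D}, {A,B,E}, {A,B,C,D,E}.

4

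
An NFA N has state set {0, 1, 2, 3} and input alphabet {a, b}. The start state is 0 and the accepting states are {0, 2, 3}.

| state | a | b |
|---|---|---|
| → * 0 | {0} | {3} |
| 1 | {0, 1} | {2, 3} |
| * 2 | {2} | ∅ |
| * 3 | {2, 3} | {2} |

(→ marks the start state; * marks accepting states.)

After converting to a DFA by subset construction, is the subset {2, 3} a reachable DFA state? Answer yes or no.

yes

Start state of the DFA: {0}.
{0} --a--> {0}  [seen]
{0} --b--> {3}  [new]
{3} --a--> {2, 3}  [new]
{3} --b--> {2}  [new]
{2, 3} --a--> {2, 3}  [seen]
{2, 3} --b--> {2}  [seen]
{2} --a--> {2}  [seen]
{2} --b--> ∅  [new]
∅ --a--> ∅  [seen]
∅ --b--> ∅  [seen]
Reachable DFA states: {0}, {3}, {2, 3}, {2}, ∅.
{2, 3} is among them.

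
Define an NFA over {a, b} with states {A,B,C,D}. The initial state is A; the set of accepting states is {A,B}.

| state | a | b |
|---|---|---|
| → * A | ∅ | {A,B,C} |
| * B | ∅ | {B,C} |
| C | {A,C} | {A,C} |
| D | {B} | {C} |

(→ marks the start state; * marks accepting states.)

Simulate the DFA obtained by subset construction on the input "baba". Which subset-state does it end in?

{A,C}

Start: {A}.
δ(A,b) = {A,B,C}.
Union: {A,B,C}.
After b: {A,B,C}.
δ(A,a) = ∅; δ(B,a) = ∅; δ(C,a) = {A,C}.
Union: {A,C}.
After a: {A,C}.
δ(A,b) = {A,B,C}; δ(C,b) = {A,C}.
Union: {A,B,C}.
After b: {A,B,C}.
δ(A,a) = ∅; δ(B,a) = ∅; δ(C,a) = {A,C}.
Union: {A,C}.
After a: {A,C}.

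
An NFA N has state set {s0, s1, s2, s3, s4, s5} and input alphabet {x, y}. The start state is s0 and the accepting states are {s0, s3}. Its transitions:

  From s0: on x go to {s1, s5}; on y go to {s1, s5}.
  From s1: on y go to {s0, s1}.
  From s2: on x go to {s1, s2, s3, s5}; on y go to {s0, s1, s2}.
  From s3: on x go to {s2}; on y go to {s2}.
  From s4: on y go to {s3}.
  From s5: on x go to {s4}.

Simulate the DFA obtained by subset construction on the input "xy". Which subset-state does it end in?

Start: {s0}.
δ(s0,x) = {s1, s5}.
Union: {s1, s5}.
After x: {s1, s5}.
δ(s1,y) = {s0, s1}; δ(s5,y) = ∅.
Union: {s0, s1}.
After y: {s0, s1}.

{s0, s1}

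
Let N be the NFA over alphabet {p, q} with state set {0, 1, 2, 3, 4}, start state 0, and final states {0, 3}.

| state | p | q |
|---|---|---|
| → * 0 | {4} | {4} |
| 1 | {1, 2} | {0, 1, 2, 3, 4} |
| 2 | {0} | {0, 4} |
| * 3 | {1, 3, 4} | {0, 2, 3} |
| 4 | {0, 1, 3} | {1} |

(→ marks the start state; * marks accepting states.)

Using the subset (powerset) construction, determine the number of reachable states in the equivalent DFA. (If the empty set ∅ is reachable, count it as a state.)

Start state of the DFA: {0}.
{0} --p--> {4}  [new]
{0} --q--> {4}  [seen]
{4} --p--> {0, 1, 3}  [new]
{4} --q--> {1}  [new]
{0, 1, 3} --p--> {1, 2, 3, 4}  [new]
{0, 1, 3} --q--> {0, 1, 2, 3, 4}  [new]
{1} --p--> {1, 2}  [new]
{1} --q--> {0, 1, 2, 3, 4}  [seen]
{1, 2, 3, 4} --p--> {0, 1, 2, 3, 4}  [seen]
{1, 2, 3, 4} --q--> {0, 1, 2, 3, 4}  [seen]
{0, 1, 2, 3, 4} --p--> {0, 1, 2, 3, 4}  [seen]
{0, 1, 2, 3, 4} --q--> {0, 1, 2, 3, 4}  [seen]
{1, 2} --p--> {0, 1, 2}  [new]
{1, 2} --q--> {0, 1, 2, 3, 4}  [seen]
{0, 1, 2} --p--> {0, 1, 2, 4}  [new]
{0, 1, 2} --q--> {0, 1, 2, 3, 4}  [seen]
{0, 1, 2, 4} --p--> {0, 1, 2, 3, 4}  [seen]
{0, 1, 2, 4} --q--> {0, 1, 2, 3, 4}  [seen]
Reachable DFA states: {0}, {4}, {0, 1, 3}, {1}, {1, 2, 3, 4}, {0, 1, 2, 3, 4}, {1, 2}, {0, 1, 2}, {0, 1, 2, 4}.

9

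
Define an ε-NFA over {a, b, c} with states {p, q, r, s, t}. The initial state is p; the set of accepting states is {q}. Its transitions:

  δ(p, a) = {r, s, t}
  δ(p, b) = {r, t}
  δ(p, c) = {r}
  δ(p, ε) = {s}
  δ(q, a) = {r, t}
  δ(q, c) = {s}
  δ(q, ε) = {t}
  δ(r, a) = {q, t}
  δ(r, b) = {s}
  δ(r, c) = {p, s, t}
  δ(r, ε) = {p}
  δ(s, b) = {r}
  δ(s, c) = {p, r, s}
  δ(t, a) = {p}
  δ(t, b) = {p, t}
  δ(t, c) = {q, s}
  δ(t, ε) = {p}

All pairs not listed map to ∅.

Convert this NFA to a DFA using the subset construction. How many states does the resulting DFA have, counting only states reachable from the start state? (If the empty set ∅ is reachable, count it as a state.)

4

Start state of the DFA: {p, s} (ε-closure of the NFA start).
{p, s} --a--> {p, r, s, t}  [new]
{p, s} --b--> {p, r, s, t}  [seen]
{p, s} --c--> {p, r, s}  [new]
{p, r, s, t} --a--> {p, q, r, s, t}  [new]
{p, r, s, t} --b--> {p, r, s, t}  [seen]
{p, r, s, t} --c--> {p, q, r, s, t}  [seen]
{p, r, s} --a--> {p, q, r, s, t}  [seen]
{p, r, s} --b--> {p, r, s, t}  [seen]
{p, r, s} --c--> {p, r, s, t}  [seen]
{p, q, r, s, t} --a--> {p, q, r, s, t}  [seen]
{p, q, r, s, t} --b--> {p, r, s, t}  [seen]
{p, q, r, s, t} --c--> {p, q, r, s, t}  [seen]
Reachable DFA states: {p, s}, {p, r, s, t}, {p, r, s}, {p, q, r, s, t}.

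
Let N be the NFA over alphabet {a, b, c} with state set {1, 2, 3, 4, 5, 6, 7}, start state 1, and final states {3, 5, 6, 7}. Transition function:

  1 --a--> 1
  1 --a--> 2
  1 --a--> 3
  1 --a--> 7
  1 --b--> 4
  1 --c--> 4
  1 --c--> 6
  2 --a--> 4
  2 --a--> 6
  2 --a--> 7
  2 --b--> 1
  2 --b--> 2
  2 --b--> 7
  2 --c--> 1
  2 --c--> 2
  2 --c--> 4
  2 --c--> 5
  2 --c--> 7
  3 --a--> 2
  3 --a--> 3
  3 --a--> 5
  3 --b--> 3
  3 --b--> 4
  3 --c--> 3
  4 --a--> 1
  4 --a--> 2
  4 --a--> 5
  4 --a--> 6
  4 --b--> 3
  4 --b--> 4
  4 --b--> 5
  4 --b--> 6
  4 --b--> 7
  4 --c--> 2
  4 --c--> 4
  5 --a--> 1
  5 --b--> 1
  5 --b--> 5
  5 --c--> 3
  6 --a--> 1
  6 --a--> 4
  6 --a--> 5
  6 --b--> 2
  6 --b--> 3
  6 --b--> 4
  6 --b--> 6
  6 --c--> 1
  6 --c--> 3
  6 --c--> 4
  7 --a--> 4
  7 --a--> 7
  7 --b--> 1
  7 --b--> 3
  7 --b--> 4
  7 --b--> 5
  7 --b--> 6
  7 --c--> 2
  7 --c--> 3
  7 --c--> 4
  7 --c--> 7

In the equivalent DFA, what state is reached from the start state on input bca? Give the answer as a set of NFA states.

{1, 2, 4, 5, 6, 7}

Start: {1}.
δ(1,b) = {4}.
Union: {4}.
After b: {4}.
δ(4,c) = {2, 4}.
Union: {2, 4}.
After c: {2, 4}.
δ(2,a) = {4, 6, 7}; δ(4,a) = {1, 2, 5, 6}.
Union: {1, 2, 4, 5, 6, 7}.
After a: {1, 2, 4, 5, 6, 7}.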